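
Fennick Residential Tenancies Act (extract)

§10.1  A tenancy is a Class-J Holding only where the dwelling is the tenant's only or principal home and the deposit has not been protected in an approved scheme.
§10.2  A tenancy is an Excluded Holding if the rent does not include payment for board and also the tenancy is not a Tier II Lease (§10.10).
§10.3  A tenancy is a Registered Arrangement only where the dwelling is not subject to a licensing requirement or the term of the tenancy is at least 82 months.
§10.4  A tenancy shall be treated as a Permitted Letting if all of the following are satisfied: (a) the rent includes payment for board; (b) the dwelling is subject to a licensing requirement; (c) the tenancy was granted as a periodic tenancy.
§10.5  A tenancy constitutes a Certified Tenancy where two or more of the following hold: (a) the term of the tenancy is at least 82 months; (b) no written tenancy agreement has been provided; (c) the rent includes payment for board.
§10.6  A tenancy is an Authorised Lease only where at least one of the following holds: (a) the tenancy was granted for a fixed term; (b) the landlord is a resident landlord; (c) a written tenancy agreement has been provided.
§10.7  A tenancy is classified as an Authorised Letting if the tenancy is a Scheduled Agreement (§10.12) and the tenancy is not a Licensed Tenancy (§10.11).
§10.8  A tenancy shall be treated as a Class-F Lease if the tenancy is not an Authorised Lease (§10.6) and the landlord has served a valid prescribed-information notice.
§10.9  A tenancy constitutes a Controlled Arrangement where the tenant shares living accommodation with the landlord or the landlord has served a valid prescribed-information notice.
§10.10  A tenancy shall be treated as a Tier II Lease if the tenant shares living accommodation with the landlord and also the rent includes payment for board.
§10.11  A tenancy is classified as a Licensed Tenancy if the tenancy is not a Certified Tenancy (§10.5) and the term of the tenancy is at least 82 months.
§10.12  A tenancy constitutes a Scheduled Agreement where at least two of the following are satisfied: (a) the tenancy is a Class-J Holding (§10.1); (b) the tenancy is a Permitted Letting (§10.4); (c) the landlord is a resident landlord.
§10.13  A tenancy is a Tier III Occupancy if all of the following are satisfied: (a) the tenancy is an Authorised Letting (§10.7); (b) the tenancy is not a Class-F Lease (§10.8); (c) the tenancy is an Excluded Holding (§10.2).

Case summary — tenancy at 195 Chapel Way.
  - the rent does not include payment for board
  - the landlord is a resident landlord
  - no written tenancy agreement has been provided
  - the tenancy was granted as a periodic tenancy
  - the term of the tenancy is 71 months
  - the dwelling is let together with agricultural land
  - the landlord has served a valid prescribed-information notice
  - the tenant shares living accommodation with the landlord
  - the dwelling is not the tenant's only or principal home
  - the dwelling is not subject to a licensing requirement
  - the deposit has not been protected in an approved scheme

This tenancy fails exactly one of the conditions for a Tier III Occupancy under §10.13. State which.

§10.1 — Class-J Holding: [the dwelling is the tenant's only or principal home? no] AND [the deposit has not been protected in an approved scheme? yes] → not satisfied.
§10.4 — Permitted Letting: [the rent includes payment for board? no] AND [the dwelling is subject to a licensing requirement? no] AND [the tenancy was granted as a periodic tenancy? yes] → not satisfied.
§10.12 — Scheduled Agreement: Class-J Holding (§10.1)? no; Permitted Letting (§10.4)? no; the landlord is a resident landlord? yes — 1 of 3 hold (need ≥2) → not satisfied.
§10.5 — Certified Tenancy: term of the tenancy: 71 months ≥ 82 months? no; no written tenancy agreement has been provided? yes; the rent includes payment for board? no — 1 of 3 hold (need ≥2) → not satisfied.
§10.11 — Licensed Tenancy: [not a Certified Tenancy (§10.5)? yes] AND [term of the tenancy: 71 months ≥ 82 months? no] → not satisfied.
§10.7 — Authorised Letting: [Scheduled Agreement (§10.12)? no] AND [not a Licensed Tenancy (§10.11)? yes] → not satisfied.
§10.6 — Authorised Lease: [the tenancy was granted for a fixed term? no] OR [the landlord is a resident landlord? yes] OR [a written tenancy agreement has been provided? no] → satisfied.
§10.8 — Class-F Lease: [not an Authorised Lease (§10.6)? no] AND [the landlord has served a valid prescribed-information notice? yes] → not satisfied.
§10.10 — Tier II Lease: [the tenant shares living accommodation with the landlord? yes] AND [the rent includes payment for board? no] → not satisfied.
§10.2 — Excluded Holding: [the rent does not include payment for board? yes] AND [not a Tier II Lease (§10.10)? yes] → satisfied.
§10.13 — Tier III Occupancy: [Authorised Letting (§10.7)? no] AND [not a Class-F Lease (§10.8)? yes] AND [Excluded Holding (§10.2)? yes] → not satisfied.

Authorised Letting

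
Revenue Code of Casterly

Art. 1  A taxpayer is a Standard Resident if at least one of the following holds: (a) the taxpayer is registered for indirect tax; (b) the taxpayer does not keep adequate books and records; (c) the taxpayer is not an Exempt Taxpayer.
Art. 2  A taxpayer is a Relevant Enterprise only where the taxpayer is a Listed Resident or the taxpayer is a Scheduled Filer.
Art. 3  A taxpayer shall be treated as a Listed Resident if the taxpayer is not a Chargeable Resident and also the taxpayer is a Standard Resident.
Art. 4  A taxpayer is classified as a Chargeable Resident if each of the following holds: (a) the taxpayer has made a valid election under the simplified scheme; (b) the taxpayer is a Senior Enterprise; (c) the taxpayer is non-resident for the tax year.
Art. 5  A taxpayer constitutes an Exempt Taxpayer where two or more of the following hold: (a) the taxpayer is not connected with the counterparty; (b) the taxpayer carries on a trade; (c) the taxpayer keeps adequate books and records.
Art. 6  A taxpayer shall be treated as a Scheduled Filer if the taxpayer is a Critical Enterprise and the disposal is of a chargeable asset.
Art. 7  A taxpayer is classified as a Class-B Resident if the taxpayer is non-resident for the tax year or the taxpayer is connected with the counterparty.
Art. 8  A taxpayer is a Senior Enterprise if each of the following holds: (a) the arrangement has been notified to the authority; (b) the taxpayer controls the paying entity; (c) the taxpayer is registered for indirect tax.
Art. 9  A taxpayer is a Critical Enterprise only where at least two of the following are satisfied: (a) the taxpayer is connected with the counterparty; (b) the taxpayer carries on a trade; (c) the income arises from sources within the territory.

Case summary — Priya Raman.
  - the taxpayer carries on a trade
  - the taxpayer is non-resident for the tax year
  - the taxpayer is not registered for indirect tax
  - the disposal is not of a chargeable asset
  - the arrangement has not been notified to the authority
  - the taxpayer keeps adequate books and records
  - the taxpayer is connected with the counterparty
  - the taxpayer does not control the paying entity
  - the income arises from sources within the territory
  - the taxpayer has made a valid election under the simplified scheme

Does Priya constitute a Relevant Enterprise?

Under article 8: the arrangement has been notified to the authority? no; and the taxpayer controls the paying entity? no; and the taxpayer is registered for indirect tax? no. So the taxpayer is not a Senior Enterprise.
Under article 4: the taxpayer has made a valid election under the simplified scheme? yes; and Senior Enterprise (article 8)? no; and the taxpayer is non-resident for the tax year? yes. So the taxpayer is not a Chargeable Resident.
Under article 5: the taxpayer is not connected with the counterparty? no; the taxpayer carries on a trade? yes; the taxpayer keeps adequate books and records? yes — 2 of 3 hold (need ≥2) → satisfied.
Under article 1: the taxpayer is registered for indirect tax? no; or the taxpayer does not keep adequate books and records? no; or not an Exempt Taxpayer (article 5)? no. So the taxpayer is not a Standard Resident.
Under article 3: not a Chargeable Resident (article 4)? yes; and Standard Resident (article 1)? no. So the taxpayer is not a Listed Resident.
Under article 9: the taxpayer is connected with the counterparty? yes; the taxpayer carries on a trade? yes; the income arises from sources within the territory? yes — 3 of 3 hold (need ≥2) → satisfied.
Under article 6: Critical Enterprise (article 9)? yes; and the disposal is of a chargeable asset? no. So the taxpayer is not a Scheduled Filer.
Under article 2: Listed Resident (article 3)? no; or Scheduled Filer (article 6)? no. So the taxpayer is not a Relevant Enterprise.

No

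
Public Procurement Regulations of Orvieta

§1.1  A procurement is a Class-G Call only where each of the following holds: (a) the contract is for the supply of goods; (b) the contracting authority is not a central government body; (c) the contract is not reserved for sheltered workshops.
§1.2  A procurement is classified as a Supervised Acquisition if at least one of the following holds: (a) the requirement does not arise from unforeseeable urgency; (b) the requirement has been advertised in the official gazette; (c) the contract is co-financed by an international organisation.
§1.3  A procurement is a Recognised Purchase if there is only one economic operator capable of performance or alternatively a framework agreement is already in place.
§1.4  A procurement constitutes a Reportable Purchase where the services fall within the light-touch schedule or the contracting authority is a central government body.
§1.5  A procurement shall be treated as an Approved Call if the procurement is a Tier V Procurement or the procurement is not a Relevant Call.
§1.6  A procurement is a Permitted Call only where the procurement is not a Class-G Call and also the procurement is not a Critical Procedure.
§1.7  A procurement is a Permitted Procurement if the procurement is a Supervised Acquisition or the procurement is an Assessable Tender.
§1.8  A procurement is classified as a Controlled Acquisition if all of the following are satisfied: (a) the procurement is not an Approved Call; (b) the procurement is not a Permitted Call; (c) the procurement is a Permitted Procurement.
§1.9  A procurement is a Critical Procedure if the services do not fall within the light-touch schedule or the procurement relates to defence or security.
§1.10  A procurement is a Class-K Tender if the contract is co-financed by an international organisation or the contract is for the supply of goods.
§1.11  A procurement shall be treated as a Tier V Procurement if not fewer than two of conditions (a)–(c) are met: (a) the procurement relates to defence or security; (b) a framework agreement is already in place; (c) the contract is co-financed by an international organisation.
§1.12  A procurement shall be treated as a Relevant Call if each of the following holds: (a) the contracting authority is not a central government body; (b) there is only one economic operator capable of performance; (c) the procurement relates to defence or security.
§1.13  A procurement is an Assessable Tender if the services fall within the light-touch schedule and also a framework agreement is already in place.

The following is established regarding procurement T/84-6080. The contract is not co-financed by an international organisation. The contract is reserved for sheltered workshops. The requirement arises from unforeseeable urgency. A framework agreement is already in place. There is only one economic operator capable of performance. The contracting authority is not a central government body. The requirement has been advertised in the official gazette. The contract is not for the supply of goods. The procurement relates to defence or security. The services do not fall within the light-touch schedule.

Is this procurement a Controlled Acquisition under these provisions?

§1.11 — Tier V Procurement: the procurement relates to defence or security? yes; a framework agreement is already in place? yes; the contract is co-financed by an international organisation? no — 2 of 3 hold (need ≥2) → satisfied.
§1.12 — Relevant Call: [the contracting authority is not a central government body? yes] AND [there is only one economic operator capable of performance? yes] AND [the procurement relates to defence or security? yes] → satisfied.
§1.5 — Approved Call: [Tier V Procurement (§1.11)? yes] OR [not a Relevant Call (§1.12)? no] → satisfied.
§1.1 — Class-G Call: [the contract is for the supply of goods? no] AND [the contracting authority is not a central government body? yes] AND [the contract is not reserved for sheltered workshops? no] → not satisfied.
§1.9 — Critical Procedure: [the services do not fall within the light-touch schedule? yes] OR [the procurement relates to defence or security? yes] → satisfied.
§1.6 — Permitted Call: [not a Class-G Call (§1.1)? yes] AND [not a Critical Procedure (§1.9)? no] → not satisfied.
§1.2 — Supervised Acquisition: [the requirement does not arise from unforeseeable urgency? no] OR [the requirement has been advertised in the official gazette? yes] OR [the contract is co-financed by an international organisation? no] → satisfied.
§1.13 — Assessable Tender: [the services fall within the light-touch schedule? no] AND [a framework agreement is already in place? yes] → not satisfied.
§1.7 — Permitted Procurement: [Supervised Acquisition (§1.2)? yes] OR [Assessable Tender (§1.13)? no] → satisfied.
§1.8 — Controlled Acquisition: [not an Approved Call (§1.5)? no] AND [not a Permitted Call (§1.6)? yes] AND [Permitted Procurement (§1.7)? yes] → not satisfied.

No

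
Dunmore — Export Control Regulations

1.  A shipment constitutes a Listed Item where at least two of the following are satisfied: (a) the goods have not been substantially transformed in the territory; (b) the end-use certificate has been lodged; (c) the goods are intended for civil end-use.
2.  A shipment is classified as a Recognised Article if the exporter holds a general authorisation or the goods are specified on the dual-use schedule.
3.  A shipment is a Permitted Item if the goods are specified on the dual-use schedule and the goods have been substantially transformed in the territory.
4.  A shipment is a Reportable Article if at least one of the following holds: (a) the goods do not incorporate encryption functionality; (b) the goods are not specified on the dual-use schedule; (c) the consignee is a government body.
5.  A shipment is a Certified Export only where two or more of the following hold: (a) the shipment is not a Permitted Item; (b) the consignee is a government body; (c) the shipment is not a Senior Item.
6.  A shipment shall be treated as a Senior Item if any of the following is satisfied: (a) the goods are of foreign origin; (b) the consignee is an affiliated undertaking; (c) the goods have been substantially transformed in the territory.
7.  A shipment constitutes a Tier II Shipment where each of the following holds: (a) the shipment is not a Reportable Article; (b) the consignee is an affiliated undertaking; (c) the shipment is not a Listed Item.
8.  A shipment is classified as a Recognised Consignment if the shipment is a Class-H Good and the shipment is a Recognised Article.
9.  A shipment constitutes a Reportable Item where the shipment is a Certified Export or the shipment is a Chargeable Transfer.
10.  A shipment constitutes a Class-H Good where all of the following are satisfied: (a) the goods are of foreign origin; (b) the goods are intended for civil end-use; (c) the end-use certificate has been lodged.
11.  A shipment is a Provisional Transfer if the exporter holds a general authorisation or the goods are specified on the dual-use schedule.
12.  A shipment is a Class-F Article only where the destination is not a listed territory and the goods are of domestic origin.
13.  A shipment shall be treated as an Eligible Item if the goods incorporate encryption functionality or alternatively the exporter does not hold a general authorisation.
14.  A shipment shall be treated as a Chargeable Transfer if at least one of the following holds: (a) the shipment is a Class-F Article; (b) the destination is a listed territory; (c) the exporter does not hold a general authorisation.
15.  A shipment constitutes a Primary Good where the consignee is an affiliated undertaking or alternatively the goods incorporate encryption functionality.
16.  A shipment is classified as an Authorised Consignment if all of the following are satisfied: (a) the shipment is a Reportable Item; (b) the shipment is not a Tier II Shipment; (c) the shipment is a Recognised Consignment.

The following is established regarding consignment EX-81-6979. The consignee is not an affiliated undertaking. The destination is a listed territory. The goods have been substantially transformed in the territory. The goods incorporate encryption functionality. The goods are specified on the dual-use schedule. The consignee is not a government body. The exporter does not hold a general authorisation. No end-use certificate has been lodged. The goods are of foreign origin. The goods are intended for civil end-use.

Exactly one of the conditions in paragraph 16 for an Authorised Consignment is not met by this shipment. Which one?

Recognised Consignment

paragraph 3 — Permitted Item: [the goods are specified on the dual-use schedule? yes] AND [the goods have been substantially transformed in the territory? yes] → satisfied.
paragraph 6 — Senior Item: [the goods are of foreign origin? yes] OR [the consignee is an affiliated undertaking? no] OR [the goods have been substantially transformed in the territory? yes] → satisfied.
paragraph 5 — Certified Export: not a Permitted Item (paragraph 3)? no; the consignee is a government body? no; not a Senior Item (paragraph 6)? no — 0 of 3 hold (need ≥2) → not satisfied.
paragraph 12 — Class-F Article: [the destination is not a listed territory? no] AND [the goods are of domestic origin? no] → not satisfied.
paragraph 14 — Chargeable Transfer: [Class-F Article (paragraph 12)? no] OR [the destination is a listed territory? yes] OR [the exporter does not hold a general authorisation? yes] → satisfied.
paragraph 9 — Reportable Item: [Certified Export (paragraph 5)? no] OR [Chargeable Transfer (paragraph 14)? yes] → satisfied.
paragraph 4 — Reportable Article: [the goods do not incorporate encryption functionality? no] OR [the goods are not specified on the dual-use schedule? no] OR [the consignee is a government body? no] → not satisfied.
paragraph 1 — Listed Item: the goods have not been substantially transformed in the territory? no; the end-use certificate has been lodged? no; the goods are intended for civil end-use? yes — 1 of 3 hold (need ≥2) → not satisfied.
paragraph 7 — Tier II Shipment: [not a Reportable Article (paragraph 4)? yes] AND [the consignee is an affiliated undertaking? no] AND [not a Listed Item (paragraph 1)? yes] → not satisfied.
paragraph 10 — Class-H Good: [the goods are of foreign origin? yes] AND [the goods are intended for civil end-use? yes] AND [the end-use certificate has been lodged? no] → not satisfied.
paragraph 2 — Recognised Article: [the exporter holds a general authorisation? no] OR [the goods are specified on the dual-use schedule? yes] → satisfied.
paragraph 8 — Recognised Consignment: [Class-H Good (paragraph 10)? no] AND [Recognised Article (paragraph 2)? yes] → not satisfied.
paragraph 16 — Authorised Consignment: [Reportable Item (paragraph 9)? yes] AND [not a Tier II Shipment (paragraph 7)? yes] AND [Recognised Consignment (paragraph 8)? no] → not satisfied.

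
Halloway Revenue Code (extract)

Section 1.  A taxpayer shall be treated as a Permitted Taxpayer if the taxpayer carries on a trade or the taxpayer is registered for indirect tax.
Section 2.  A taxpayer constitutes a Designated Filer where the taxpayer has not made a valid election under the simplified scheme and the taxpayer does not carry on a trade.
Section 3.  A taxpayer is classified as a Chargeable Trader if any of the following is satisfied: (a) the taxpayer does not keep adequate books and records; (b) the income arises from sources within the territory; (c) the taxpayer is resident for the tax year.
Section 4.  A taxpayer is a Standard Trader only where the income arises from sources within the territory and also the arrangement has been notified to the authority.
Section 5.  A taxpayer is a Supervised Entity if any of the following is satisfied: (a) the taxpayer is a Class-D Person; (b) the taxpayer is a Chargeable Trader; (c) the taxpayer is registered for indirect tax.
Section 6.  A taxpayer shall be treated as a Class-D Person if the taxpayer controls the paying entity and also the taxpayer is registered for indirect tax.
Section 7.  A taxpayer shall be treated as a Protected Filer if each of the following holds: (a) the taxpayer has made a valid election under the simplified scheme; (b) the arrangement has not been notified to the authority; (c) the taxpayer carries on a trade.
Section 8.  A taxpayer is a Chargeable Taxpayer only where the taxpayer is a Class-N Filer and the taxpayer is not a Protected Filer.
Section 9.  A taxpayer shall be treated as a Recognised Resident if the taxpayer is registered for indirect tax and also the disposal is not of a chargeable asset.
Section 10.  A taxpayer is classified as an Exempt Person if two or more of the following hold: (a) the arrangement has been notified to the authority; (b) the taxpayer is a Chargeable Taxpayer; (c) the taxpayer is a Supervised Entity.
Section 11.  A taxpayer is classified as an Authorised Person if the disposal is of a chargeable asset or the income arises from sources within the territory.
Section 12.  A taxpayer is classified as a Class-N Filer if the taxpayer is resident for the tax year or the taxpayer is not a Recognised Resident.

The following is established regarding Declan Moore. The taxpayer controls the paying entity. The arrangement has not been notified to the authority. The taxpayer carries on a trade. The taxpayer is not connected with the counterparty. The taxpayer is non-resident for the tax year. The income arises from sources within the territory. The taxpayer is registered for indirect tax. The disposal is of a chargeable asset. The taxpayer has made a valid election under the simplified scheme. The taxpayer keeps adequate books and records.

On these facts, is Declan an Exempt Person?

No

section 9 — Recognised Resident: [the taxpayer is registered for indirect tax? yes] AND [the disposal is not of a chargeable asset? no] → not satisfied.
section 12 — Class-N Filer: [the taxpayer is resident for the tax year? no] OR [not a Recognised Resident (section 9)? yes] → satisfied.
section 7 — Protected Filer: [the taxpayer has made a valid election under the simplified scheme? yes] AND [the arrangement has not been notified to the authority? yes] AND [the taxpayer carries on a trade? yes] → satisfied.
section 8 — Chargeable Taxpayer: [Class-N Filer (section 12)? yes] AND [not a Protected Filer (section 7)? no] → not satisfied.
section 6 — Class-D Person: [the taxpayer controls the paying entity? yes] AND [the taxpayer is registered for indirect tax? yes] → satisfied.
section 3 — Chargeable Trader: [the taxpayer does not keep adequate books and records? no] OR [the income arises from sources within the territory? yes] OR [the taxpayer is resident for the tax year? no] → satisfied.
section 5 — Supervised Entity: [Class-D Person (section 6)? yes] OR [Chargeable Trader (section 3)? yes] OR [the taxpayer is registered for indirect tax? yes] → satisfied.
section 10 — Exempt Person: the arrangement has been notified to the authority? no; Chargeable Taxpayer (section 8)? no; Supervised Entity (section 5)? yes — 1 of 3 hold (need ≥2) → not satisfied.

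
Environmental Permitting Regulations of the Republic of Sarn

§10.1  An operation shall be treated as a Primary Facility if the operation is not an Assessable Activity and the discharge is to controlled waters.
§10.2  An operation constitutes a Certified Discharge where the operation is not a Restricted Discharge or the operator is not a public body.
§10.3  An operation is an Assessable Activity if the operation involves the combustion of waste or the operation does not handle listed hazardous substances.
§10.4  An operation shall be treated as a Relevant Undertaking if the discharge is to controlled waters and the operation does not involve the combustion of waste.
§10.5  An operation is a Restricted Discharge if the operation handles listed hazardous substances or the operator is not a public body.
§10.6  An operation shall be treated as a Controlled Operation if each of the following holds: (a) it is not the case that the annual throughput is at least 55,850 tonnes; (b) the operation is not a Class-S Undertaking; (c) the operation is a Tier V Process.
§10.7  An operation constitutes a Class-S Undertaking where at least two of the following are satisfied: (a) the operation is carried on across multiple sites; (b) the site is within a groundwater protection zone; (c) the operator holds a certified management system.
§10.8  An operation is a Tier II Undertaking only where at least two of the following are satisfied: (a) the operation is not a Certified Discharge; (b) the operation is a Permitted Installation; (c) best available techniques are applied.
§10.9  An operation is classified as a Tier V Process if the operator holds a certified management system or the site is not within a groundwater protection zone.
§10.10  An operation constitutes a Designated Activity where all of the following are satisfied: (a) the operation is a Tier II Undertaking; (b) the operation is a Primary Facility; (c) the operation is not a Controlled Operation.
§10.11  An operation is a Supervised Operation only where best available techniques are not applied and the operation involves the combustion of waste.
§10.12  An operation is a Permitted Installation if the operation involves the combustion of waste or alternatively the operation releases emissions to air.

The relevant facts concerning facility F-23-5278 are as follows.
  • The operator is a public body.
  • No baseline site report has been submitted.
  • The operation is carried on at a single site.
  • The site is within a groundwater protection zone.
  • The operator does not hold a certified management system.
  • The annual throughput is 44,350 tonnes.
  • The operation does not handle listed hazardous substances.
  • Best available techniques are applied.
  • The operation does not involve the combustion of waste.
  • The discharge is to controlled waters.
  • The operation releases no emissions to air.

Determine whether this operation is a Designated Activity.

No

Under §10.5: the operation handles listed hazardous substances? no; or the operator is not a public body? no. So the operation is not a Restricted Discharge.
Under §10.2: not a Restricted Discharge (§10.5)? yes; or the operator is not a public body? no. So the operation is a Certified Discharge.
Under §10.12: the operation involves the combustion of waste? no; or the operation releases emissions to air? no. So the operation is not a Permitted Installation.
Under §10.8: not a Certified Discharge (§10.2)? no; Permitted Installation (§10.12)? no; best available techniques are applied? yes — 1 of 3 hold (need ≥2) → not satisfied.
Under §10.3: the operation involves the combustion of waste? no; or the operation does not handle listed hazardous substances? yes. So the operation is an Assessable Activity.
Under §10.1: not an Assessable Activity (§10.3)? no; and the discharge is to controlled waters? yes. So the operation is not a Primary Facility.
Under §10.7: the operation is carried on across multiple sites? no; the site is within a groundwater protection zone? yes; the operator holds a certified management system? no — 1 of 3 hold (need ≥2) → not satisfied.
Under §10.9: the operator holds a certified management system? no; or the site is not within a groundwater protection zone? no. So the operation is not a Tier V Process.
Under §10.6: annual throughput: 44,350 tonnes ≥ 55,850 tonnes? no, so negated condition yes; and not a Class-S Undertaking (§10.7)? yes; and Tier V Process (§10.9)? no. So the operation is not a Controlled Operation.
Under §10.10: Tier II Undertaking (§10.8)? no; and Primary Facility (§10.1)? no; and not a Controlled Operation (§10.6)? yes. So the operation is not a Designated Activity.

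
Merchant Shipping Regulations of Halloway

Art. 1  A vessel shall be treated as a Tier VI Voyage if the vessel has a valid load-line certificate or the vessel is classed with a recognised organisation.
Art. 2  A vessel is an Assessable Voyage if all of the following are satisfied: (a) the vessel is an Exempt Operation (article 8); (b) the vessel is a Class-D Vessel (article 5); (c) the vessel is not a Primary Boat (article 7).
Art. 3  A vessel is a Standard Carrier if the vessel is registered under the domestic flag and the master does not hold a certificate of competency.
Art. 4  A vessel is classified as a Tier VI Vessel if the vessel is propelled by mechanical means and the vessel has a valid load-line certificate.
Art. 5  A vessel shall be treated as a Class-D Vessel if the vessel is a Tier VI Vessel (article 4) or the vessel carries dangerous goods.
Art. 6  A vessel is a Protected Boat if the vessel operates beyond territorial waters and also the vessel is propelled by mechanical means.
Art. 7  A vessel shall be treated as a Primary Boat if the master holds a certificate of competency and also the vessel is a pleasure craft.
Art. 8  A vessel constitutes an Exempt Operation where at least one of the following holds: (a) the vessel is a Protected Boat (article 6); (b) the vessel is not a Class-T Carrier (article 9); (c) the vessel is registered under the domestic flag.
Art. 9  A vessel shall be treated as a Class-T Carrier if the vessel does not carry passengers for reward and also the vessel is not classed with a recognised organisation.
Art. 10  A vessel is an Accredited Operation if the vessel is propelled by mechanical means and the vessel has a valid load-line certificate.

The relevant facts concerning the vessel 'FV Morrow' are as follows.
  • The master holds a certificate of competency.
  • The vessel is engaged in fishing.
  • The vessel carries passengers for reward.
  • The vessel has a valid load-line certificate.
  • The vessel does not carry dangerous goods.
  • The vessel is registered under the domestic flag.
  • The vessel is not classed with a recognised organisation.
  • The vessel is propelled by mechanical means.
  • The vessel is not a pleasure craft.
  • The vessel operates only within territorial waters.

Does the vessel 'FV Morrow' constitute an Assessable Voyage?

Under article 6: the vessel operates beyond territorial waters? no; and the vessel is propelled by mechanical means? yes. So the vessel is not a Protected Boat.
Under article 9: the vessel does not carry passengers for reward? no; and the vessel is not classed with a recognised organisation? yes. So the vessel is not a Class-T Carrier.
Under article 8: Protected Boat (article 6)? no; or not a Class-T Carrier (article 9)? yes; or the vessel is registered under the domestic flag? yes. So the vessel is an Exempt Operation.
Under article 4: the vessel is propelled by mechanical means? yes; and the vessel has a valid load-line certificate? yes. So the vessel is a Tier VI Vessel.
Under article 5: Tier VI Vessel (article 4)? yes; or the vessel carries dangerous goods? no. So the vessel is a Class-D Vessel.
Under article 7: the master holds a certificate of competency? yes; and the vessel is a pleasure craft? no. So the vessel is not a Primary Boat.
Under article 2: Exempt Operation (article 8)? yes; and Class-D Vessel (article 5)? yes; and not a Primary Boat (article 7)? yes. So the vessel is an Assessable Voyage.

Yes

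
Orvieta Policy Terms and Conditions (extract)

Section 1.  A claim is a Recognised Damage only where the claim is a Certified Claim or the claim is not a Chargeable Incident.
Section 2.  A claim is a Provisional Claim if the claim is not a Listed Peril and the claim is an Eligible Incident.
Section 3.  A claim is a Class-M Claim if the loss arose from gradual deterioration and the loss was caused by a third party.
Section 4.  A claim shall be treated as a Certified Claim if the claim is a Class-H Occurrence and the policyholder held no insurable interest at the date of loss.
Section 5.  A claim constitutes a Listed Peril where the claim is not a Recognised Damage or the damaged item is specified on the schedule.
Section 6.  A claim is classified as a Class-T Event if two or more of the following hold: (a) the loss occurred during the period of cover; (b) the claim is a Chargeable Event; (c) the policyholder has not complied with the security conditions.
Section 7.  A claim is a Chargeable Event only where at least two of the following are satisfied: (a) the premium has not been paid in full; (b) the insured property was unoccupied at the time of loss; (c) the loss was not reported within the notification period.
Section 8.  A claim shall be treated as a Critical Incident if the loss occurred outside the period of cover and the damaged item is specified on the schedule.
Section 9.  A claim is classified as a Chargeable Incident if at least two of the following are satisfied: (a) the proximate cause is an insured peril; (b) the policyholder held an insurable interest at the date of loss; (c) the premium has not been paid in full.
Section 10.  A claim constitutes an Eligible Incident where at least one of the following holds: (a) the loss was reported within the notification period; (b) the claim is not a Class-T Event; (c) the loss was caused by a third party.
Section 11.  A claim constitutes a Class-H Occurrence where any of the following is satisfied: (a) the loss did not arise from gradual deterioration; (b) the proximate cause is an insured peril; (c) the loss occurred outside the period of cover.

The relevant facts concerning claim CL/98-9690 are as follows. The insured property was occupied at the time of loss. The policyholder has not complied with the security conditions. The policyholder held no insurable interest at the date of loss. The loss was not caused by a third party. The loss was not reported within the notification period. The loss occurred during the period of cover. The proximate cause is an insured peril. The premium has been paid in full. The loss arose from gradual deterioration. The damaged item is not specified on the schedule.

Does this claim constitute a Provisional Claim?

Under section 11: the loss did not arise from gradual deterioration? no; or the proximate cause is an insured peril? yes; or the loss occurred outside the period of cover? no. So the claim is a Class-H Occurrence.
Under section 4: Class-H Occurrence (section 11)? yes; and the policyholder held no insurable interest at the date of loss? yes. So the claim is a Certified Claim.
Under section 9: the proximate cause is an insured peril? yes; the policyholder held an insurable interest at the date of loss? no; the premium has not been paid in full? no — 1 of 3 hold (need ≥2) → not satisfied.
Under section 1: Certified Claim (section 4)? yes; or not a Chargeable Incident (section 9)? yes. So the claim is a Recognised Damage.
Under section 5: not a Recognised Damage (section 1)? no; or the damaged item is specified on the schedule? no. So the claim is not a Listed Peril.
Under section 7: the premium has not been paid in full? no; the insured property was unoccupied at the time of loss? no; the loss was not reported within the notification period? yes — 1 of 3 hold (need ≥2) → not satisfied.
Under section 6: the loss occurred during the period of cover? yes; Chargeable Event (section 7)? no; the policyholder has not complied with the security conditions? yes — 2 of 3 hold (need ≥2) → satisfied.
Under section 10: the loss was reported within the notification period? no; or not a Class-T Event (section 6)? no; or the loss was caused by a third party? no. So the claim is not an Eligible Incident.
Under section 2: not a Listed Peril (section 5)? yes; and Eligible Incident (section 10)? no. So the claim is not a Provisional Claim.

No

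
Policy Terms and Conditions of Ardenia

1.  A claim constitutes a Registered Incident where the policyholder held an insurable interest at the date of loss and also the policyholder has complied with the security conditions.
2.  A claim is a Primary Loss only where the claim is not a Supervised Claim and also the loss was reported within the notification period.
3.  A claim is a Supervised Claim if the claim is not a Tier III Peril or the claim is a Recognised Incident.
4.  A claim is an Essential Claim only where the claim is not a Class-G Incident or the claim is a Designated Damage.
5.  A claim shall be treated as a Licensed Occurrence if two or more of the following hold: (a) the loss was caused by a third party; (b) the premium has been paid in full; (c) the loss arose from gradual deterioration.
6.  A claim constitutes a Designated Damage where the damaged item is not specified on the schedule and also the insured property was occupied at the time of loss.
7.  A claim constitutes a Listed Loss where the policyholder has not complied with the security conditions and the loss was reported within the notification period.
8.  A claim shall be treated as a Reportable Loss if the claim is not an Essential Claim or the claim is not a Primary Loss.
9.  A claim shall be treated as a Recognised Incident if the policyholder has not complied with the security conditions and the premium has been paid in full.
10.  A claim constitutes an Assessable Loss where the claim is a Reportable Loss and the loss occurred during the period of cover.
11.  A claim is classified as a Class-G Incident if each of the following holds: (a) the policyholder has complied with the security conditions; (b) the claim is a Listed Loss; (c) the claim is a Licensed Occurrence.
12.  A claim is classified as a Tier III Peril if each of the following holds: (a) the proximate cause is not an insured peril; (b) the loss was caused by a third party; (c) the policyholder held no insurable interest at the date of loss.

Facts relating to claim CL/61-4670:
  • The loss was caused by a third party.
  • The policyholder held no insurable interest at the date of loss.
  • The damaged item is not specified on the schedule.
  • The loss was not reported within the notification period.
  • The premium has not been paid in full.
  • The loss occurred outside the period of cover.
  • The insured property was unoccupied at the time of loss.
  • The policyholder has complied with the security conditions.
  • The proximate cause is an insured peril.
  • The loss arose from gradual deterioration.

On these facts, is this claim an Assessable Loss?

Under paragraph 7: the policyholder has not complied with the security conditions? no; and the loss was reported within the notification period? no. So the claim is not a Listed Loss.
Under paragraph 5: the loss was caused by a third party? yes; the premium has been paid in full? no; the loss arose from gradual deterioration? yes — 2 of 3 hold (need ≥2) → satisfied.
Under paragraph 11: the policyholder has complied with the security conditions? yes; and Listed Loss (paragraph 7)? no; and Licensed Occurrence (paragraph 5)? yes. So the claim is not a Class-G Incident.
Under paragraph 6: the damaged item is not specified on the schedule? yes; and the insured property was occupied at the time of loss? no. So the claim is not a Designated Damage.
Under paragraph 4: not a Class-G Incident (paragraph 11)? yes; or Designated Damage (paragraph 6)? no. So the claim is an Essential Claim.
Under paragraph 12: the proximate cause is not an insured peril? no; and the loss was caused by a third party? yes; and the policyholder held no insurable interest at the date of loss? yes. So the claim is not a Tier III Peril.
Under paragraph 9: the policyholder has not complied with the security conditions? no; and the premium has been paid in full? no. So the claim is not a Recognised Incident.
Under paragraph 3: not a Tier III Peril (paragraph 12)? yes; or Recognised Incident (paragraph 9)? no. So the claim is a Supervised Claim.
Under paragraph 2: not a Supervised Claim (paragraph 3)? no; and the loss was reported within the notification period? no. So the claim is not a Primary Loss.
Under paragraph 8: not an Essential Claim (paragraph 4)? no; or not a Primary Loss (paragraph 2)? yes. So the claim is a Reportable Loss.
Under paragraph 10: Reportable Loss (paragraph 8)? yes; and the loss occurred during the period of cover? no. So the claim is not an Assessable Loss.

No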